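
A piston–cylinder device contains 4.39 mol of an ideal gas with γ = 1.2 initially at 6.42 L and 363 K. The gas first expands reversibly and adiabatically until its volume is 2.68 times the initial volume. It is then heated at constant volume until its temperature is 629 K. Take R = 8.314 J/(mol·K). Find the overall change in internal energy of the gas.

48500 J

P₁ = nRT₁/V₁ = 4.39×8.314×363/6.42 = 2060 kPa.
Step 1 — Adiabatic: TV^(γ−1) = const ⇒ T₂ = 363×(0.373)^0.200 = 298 K; PV^γ = const ⇒ P₂ = 632 kPa.
ΔU = nCvΔT = 4.39×41.6×(298−363) = -11900 J.
Q = 0 for an adiabatic process, so W = −ΔU = 11900 J.
State after step 1: P = 632 kPa, V = 17.2 L, T = 298 K.
Step 2 — Isochoric: V stays 17.2 L; P/T = const ⇒ T₂ = 629 K, P₂ = 1330 kPa.
W = 0 (no volume change).
ΔU = nCvΔT = 4.39×41.6×(629−298) = 60400 J.
Q = ΔU = 60400 J.
Net over both steps: W = 11900 J, Q = 60400 J, ΔU = 48500 J.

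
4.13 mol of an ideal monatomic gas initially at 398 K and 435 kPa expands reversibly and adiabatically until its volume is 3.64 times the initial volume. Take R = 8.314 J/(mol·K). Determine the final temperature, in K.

168 K

V₁ = nRT₁/P₁ = 4.13×8.314×398/435 = 31.4 L.
Adiabatic: TV^(γ−1) = const ⇒ T₂ = 398×(0.275)^0.667 = 168 K; PV^γ = const ⇒ P₂ = 50.5 kPa.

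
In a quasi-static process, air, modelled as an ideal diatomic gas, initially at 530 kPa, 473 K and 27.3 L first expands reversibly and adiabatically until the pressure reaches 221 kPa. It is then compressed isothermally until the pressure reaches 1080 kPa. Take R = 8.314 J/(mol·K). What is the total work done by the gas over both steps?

-9880 J

n = P₁V₁/(RT₁) = 530×27.3/(8.314×473) = 3.68 mol.
Step 1 — Adiabatic: T₂/T₁ = (P₂/P₁)^((γ−1)/γ) ⇒ T₂ = 473×(0.417)^0.286 = 368 K; V₂ = 51.0 L.
ΔU = nCvΔT = 3.68×20.8×(368−473) = -8000 J.
Q = 0 for an adiabatic process, so W = −ΔU = 8000 J.
State after step 1: P = 221 kPa, V = 51.0 L, T = 368 K.
Step 2 — Isothermal: T stays 368 K; PV = const ⇒ V₂ = 10.4 L, P₂ = 1080 kPa.
ΔU = 0 (ideal gas, T constant).
W = nRT ln(V₂/V₁) = 3.68×8.314×368×ln(0.205) = -17900 J.
Q = ΔU + W = -17900 J.
Net over both steps: W = -9880 J, Q = -17900 J, ΔU = -8000 J.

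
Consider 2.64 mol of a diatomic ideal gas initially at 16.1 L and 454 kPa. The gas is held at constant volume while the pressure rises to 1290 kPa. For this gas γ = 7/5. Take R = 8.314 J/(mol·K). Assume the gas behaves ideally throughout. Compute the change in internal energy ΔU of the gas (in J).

T₁ = P₁V₁/(nR) = 454×16.1/(2.64×8.314) = 333 K.
Isochoric: V stays 16.1 L; P/T = const ⇒ T₂ = 946 K, P₂ = 1290 kPa.
For an ideal gas ΔU = nCvΔT with Cv = (5/2)R = 20.8 J/(mol·K).
ΔU = 2.64×20.8×(946−333) = 33600 J.

33600 J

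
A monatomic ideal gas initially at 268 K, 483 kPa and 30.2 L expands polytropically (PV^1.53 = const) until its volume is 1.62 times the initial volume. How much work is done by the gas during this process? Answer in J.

6210 J

n = P₁V₁/(RT₁) = 483×30.2/(8.314×268) = 6.55 mol.
Polytropic n=1.53: T₂ = T₁(V₁/V₂)^(n−1) = 268×(0.617)^0.53 = 208 K; P₂ = P₁(V₁/V₂)^n = 231 kPa.
W = (P₁V₁−P₂V₂)/(n−1) = (483×30.2−231×48.9)/0.53 = 6210 J.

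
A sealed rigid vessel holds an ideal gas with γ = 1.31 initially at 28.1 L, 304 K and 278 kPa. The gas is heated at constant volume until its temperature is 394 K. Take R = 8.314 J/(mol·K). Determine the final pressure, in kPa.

360 kPa

Isochoric: V stays 28.1 L; P/T = const ⇒ T₂ = 394 K, P₂ = 360 kPa.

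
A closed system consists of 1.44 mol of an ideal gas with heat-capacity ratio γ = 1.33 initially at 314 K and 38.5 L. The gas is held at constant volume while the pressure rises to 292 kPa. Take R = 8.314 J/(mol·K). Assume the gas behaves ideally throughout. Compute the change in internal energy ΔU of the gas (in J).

22700 J

P₁ = nRT₁/V₁ = 1.44×8.314×314/38.5 = 97.6 kPa.
Isochoric: V stays 38.5 L; P/T = const ⇒ T₂ = 939 K, P₂ = 292 kPa.
For an ideal gas ΔU = nCvΔT with Cv = R/(γ−1) = 25.2 J/(mol·K).
ΔU = 1.44×25.2×(939−314) = 22700 J.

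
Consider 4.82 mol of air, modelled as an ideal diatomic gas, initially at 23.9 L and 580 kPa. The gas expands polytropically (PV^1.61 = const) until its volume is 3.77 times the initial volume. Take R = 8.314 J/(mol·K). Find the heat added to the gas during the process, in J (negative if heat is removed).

-6620 J

T₁ = P₁V₁/(nR) = 580×23.9/(4.82×8.314) = 346 K.
Polytropic n=1.61: T₂ = T₁(V₁/V₂)^(n−1) = 346×(0.265)^0.61 = 154 K; P₂ = P₁(V₁/V₂)^n = 68.5 kPa.
W = (P₁V₁−P₂V₂)/(n−1) = (580×23.9−68.5×90.1)/0.61 = 12600 J.
ΔU = nCvΔT = 4.82×20.8×(154−346) = -19200 J.
Q = ΔU + W = -6620 J.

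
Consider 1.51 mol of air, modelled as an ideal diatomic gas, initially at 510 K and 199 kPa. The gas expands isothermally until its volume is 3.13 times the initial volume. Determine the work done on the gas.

V₁ = nRT₁/P₁ = 1.51×8.314×510/199 = 32.2 L.
Isothermal: T stays 510 K; PV = const ⇒ V₂ = 101 L, P₂ = 63.6 kPa.
W = nRT ln(V₂/V₁) = 1.51×8.314×510×ln(3.13) = 7310 J.
Work done on the gas = −W_by = -7310 J.

-7310 J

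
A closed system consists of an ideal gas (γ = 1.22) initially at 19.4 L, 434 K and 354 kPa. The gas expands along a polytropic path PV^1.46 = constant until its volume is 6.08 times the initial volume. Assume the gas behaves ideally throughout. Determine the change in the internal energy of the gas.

-17600 J

n = P₁V₁/(RT₁) = 354×19.4/(8.314×434) = 1.90 mol.
Polytropic n=1.46: T₂ = T₁(V₁/V₂)^(n−1) = 434×(0.164)^0.46 = 189 K; P₂ = P₁(V₁/V₂)^n = 25.4 kPa.
For an ideal gas ΔU = nCvΔT with Cv = R/(γ−1) = 37.8 J/(mol·K).
ΔU = 1.90×37.8×(189−434) = -17600 J.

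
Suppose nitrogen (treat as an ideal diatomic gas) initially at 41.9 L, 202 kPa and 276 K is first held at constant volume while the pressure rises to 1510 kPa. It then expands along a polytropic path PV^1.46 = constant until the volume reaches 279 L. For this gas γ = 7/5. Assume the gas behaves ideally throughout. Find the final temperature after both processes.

863 K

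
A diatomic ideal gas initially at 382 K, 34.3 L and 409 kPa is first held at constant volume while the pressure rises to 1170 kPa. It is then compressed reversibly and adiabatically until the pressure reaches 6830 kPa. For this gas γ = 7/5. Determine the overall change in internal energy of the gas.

n = P₁V₁/(RT₁) = 409×34.3/(8.314×382) = 4.42 mol.
Step 1 — Isochoric: V stays 34.3 L; P/T = const ⇒ T₂ = 1090 K, P₂ = 1170 kPa.
W = 0 (no volume change).
ΔU = nCvΔT = 4.42×20.8×(1090−382) = 65300 J.
Q = ΔU = 65300 J.
State after step 1: P = 1170 kPa, V = 34.3 L, T = 1090 K.
Step 2 — Adiabatic: T₂/T₁ = (P₂/P₁)^((γ−1)/γ) ⇒ T₂ = 1090×(5.84)^0.286 = 1810 K; V₂ = 9.73 L.
ΔU = nCvΔT = 4.42×20.8×(1810−1090) = 65800 J.
Q = 0 for an adiabatic process, so W = −ΔU = -65800 J.
Net over both steps: W = -65800 J, Q = 65300 J, ΔU = 131000 J.

131000 J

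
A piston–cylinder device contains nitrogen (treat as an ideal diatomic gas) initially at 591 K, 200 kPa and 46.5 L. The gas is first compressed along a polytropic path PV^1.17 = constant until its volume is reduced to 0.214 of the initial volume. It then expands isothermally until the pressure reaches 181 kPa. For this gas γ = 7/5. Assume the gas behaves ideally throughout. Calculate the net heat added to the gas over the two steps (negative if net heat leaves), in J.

13600 J

n = P₁V₁/(RT₁) = 200×46.5/(8.314×591) = 1.89 mol.
Step 1 — Polytropic n=1.17: T₂ = T₁(V₁/V₂)^(n−1) = 591×(4.67)^0.17 = 768 K; P₂ = P₁(V₁/V₂)^n = 1210 kPa.
W = (P₁V₁−P₂V₂)/(n−1) = (200×46.5−1210×9.95)/0.17 = -16400 J.
ΔU = nCvΔT = 1.89×20.8×(768−591) = 6970 J.
Q = ΔU + W = -9430 J.
State after step 1: P = 1210 kPa, V = 9.95 L, T = 768 K.
Step 2 — Isothermal: T stays 768 K; PV = const ⇒ V₂ = 66.8 L, P₂ = 181 kPa.
ΔU = 0 (ideal gas, T constant).
W = nRT ln(V₂/V₁) = 1.89×8.314×768×ln(6.71) = 23000 J.
Q = ΔU + W = 23000 J.
Net over both steps: W = 6620 J, Q = 13600 J, ΔU = 6970 J.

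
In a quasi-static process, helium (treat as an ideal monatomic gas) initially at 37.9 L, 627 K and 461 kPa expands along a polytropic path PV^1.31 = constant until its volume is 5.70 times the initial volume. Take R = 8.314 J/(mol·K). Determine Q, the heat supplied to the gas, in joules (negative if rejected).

12600 J

n = P₁V₁/(RT₁) = 461×37.9/(8.314×627) = 3.35 mol.
Polytropic n=1.31: T₂ = T₁(V₁/V₂)^(n−1) = 627×(0.175)^0.31 = 366 K; P₂ = P₁(V₁/V₂)^n = 47.2 kPa.
W = (P₁V₁−P₂V₂)/(n−1) = (461×37.9−47.2×216)/0.31 = 23500 J.
ΔU = nCvΔT = 3.35×12.5×(366−627) = -10900 J.
Q = ΔU + W = 12600 J.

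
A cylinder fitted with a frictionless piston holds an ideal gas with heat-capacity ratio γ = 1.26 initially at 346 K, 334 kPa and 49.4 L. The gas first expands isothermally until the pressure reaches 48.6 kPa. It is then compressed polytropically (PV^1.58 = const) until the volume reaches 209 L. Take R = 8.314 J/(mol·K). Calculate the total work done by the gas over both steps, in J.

22600 J

n = P₁V₁/(RT₁) = 334×49.4/(8.314×346) = 5.74 mol.
Step 1 — Isothermal: T stays 346 K; PV = const ⇒ V₂ = 339 L, P₂ = 48.6 kPa.
ΔU = 0 (ideal gas, T constant).
W = nRT ln(V₂/V₁) = 5.74×8.314×346×ln(6.87) = 31800 J.
Q = ΔU + W = 31800 J.
State after step 1: P = 48.6 kPa, V = 339 L, T = 346 K.
Step 2 — Polytropic n=1.58: T₂ = T₁(V₁/V₂)^(n−1) = 346×(1.62)^0.58 = 458 K; P₂ = P₁(V₁/V₂)^n = 105 kPa.
W = (P₁V₁−P₂V₂)/(n−1) = (48.6×339−105×209)/0.58 = -9240 J.
ΔU = nCvΔT = 5.74×32.0×(458−346) = 20600 J.
Q = ΔU + W = 11400 J.
Net over both steps: W = 22600 J, Q = 43200 J, ΔU = 20600 J.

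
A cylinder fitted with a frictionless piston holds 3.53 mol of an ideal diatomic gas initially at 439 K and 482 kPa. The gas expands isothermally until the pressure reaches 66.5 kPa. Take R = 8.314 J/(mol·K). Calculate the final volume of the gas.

194 L

V₁ = nRT₁/P₁ = 3.53×8.314×439/482 = 26.7 L.
Isothermal: T stays 439 K; PV = const ⇒ V₂ = 194 L, P₂ = 66.5 kPa.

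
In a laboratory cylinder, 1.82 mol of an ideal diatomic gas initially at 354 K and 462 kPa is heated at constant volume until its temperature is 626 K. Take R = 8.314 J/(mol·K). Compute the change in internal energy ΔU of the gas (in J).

V₁ = nRT₁/P₁ = 1.82×8.314×354/462 = 11.6 L.
Isochoric: V stays 11.6 L; P/T = const ⇒ T₂ = 626 K, P₂ = 817 kPa.
For an ideal gas ΔU = nCvΔT with Cv = (5/2)R = 20.8 J/(mol·K).
ΔU = 1.82×20.8×(626−354) = 10300 J.

10300 J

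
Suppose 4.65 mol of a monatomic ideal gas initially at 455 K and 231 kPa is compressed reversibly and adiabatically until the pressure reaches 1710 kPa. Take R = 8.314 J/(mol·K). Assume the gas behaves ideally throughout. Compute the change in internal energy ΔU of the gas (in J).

V₁ = nRT₁/P₁ = 4.65×8.314×455/231 = 76.1 L.
Adiabatic: T₂/T₁ = (P₂/P₁)^((γ−1)/γ) ⇒ T₂ = 455×(7.40)^0.400 = 1010 K; V₂ = 22.9 L.
For an ideal gas ΔU = nCvΔT with Cv = (3/2)R = 12.5 J/(mol·K).
ΔU = 4.65×12.5×(1010−455) = 32400 J.

32400 J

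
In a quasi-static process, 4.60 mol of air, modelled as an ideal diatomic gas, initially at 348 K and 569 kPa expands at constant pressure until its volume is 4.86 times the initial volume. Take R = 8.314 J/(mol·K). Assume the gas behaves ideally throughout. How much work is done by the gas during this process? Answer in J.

V₁ = nRT₁/P₁ = 4.60×8.314×348/569 = 23.4 L.
Isobaric: P stays 569 kPa; V/T = const ⇒ T₂ = 1690 K, V₂ = 114 L.
W = PΔV = 569×(114−23.4) kPa·L = 51400 J.

51400 J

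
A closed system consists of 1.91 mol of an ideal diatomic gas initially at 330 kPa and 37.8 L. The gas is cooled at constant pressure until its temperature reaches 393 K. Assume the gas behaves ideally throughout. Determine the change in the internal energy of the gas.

T₁ = P₁V₁/(nR) = 330×37.8/(1.91×8.314) = 786 K.
Isobaric: P stays 330 kPa; V/T = const ⇒ T₂ = 393 K, V₂ = 18.9 L.
For an ideal gas ΔU = nCvΔT with Cv = (5/2)R = 20.8 J/(mol·K).
ΔU = 1.91×20.8×(393−786) = -15600 J.

-15600 J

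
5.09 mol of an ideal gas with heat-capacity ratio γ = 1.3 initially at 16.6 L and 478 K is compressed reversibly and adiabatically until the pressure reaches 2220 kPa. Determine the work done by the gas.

-10000 J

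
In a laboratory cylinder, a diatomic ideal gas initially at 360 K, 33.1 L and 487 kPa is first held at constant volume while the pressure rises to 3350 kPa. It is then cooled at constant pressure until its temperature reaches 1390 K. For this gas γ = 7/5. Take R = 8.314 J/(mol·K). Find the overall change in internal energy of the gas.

115000 J

n = P₁V₁/(RT₁) = 487×33.1/(8.314×360) = 5.39 mol.
Step 1 — Isochoric: V stays 33.1 L; P/T = const ⇒ T₂ = 2480 K, P₂ = 3350 kPa.
W = 0 (no volume change).
ΔU = nCvΔT = 5.39×20.8×(2480−360) = 237000 J.
Q = ΔU = 237000 J.
State after step 1: P = 3350 kPa, V = 33.1 L, T = 2480 K.
Step 2 — Isobaric: P stays 3350 kPa; V/T = const ⇒ T₂ = 1390 K, V₂ = 18.6 L.
W = PΔV = 3350×(18.6−33.1) kPa·L = -48600 J.
ΔU = nCvΔT = 5.39×20.8×(1390−2480) = -122000 J.
Q = ΔU + W = nCpΔT = -170000 J.
Net over both steps: W = -48600 J, Q = 66700 J, ΔU = 115000 J.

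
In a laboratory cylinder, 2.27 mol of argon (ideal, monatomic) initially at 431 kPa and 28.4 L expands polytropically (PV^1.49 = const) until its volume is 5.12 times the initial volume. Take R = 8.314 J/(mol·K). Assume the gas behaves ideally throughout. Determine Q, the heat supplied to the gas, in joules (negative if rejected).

T₁ = P₁V₁/(nR) = 431×28.4/(2.27×8.314) = 649 K.
Polytropic n=1.49: T₂ = T₁(V₁/V₂)^(n−1) = 649×(0.195)^0.49 = 291 K; P₂ = P₁(V₁/V₂)^n = 37.8 kPa.
W = (P₁V₁−P₂V₂)/(n−1) = (431×28.4−37.8×145)/0.49 = 13800 J.
ΔU = nCvΔT = 2.27×12.5×(291−649) = -10100 J.
Q = ΔU + W = 3650 J.

3650 J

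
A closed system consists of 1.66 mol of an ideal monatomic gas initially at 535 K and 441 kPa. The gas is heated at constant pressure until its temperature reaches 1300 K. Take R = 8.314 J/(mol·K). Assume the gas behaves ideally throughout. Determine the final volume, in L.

V₁ = nRT₁/P₁ = 1.66×8.314×535/441 = 16.7 L.
Isobaric: P stays 441 kPa; V/T = const ⇒ T₂ = 1300 K, V₂ = 40.7 L.

40.7 L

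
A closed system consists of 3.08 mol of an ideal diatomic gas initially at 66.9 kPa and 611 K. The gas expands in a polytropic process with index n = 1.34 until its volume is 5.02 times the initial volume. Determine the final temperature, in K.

V₁ = nRT₁/P₁ = 3.08×8.314×611/66.9 = 234 L.
Polytropic n=1.34: T₂ = T₁(V₁/V₂)^(n−1) = 611×(0.199)^0.34 = 353 K; P₂ = P₁(V₁/V₂)^n = 7.70 kPa.

353 K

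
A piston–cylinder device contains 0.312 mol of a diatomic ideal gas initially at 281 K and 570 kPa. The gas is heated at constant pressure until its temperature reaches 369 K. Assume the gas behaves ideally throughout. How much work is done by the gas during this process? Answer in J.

228 J

V₁ = nRT₁/P₁ = 0.312×8.314×281/570 = 1.28 L.
Isobaric: P stays 570 kPa; V/T = const ⇒ T₂ = 369 K, V₂ = 1.68 L.
W = PΔV = 570×(1.68−1.28) kPa·L = 228 J.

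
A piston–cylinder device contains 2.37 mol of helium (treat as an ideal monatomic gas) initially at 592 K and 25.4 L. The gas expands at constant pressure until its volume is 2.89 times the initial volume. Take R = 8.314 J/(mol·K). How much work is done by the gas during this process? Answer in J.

P₁ = nRT₁/V₁ = 2.37×8.314×592/25.4 = 459 kPa.
Isobaric: P stays 459 kPa; V/T = const ⇒ T₂ = 1710 K, V₂ = 73.4 L.
W = PΔV = 459×(73.4−25.4) kPa·L = 22000 J.

22000 J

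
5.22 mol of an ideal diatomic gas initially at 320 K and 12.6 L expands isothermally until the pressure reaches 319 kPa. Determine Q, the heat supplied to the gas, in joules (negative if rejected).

P₁ = nRT₁/V₁ = 5.22×8.314×320/12.6 = 1100 kPa.
Isothermal: T stays 320 K; PV = const ⇒ V₂ = 43.5 L, P₂ = 319 kPa.
ΔU = 0 (ideal gas, T constant).
W = nRT ln(V₂/V₁) = 5.22×8.314×320×ln(3.46) = 17200 J.
Q = ΔU + W = 17200 J.

17200 J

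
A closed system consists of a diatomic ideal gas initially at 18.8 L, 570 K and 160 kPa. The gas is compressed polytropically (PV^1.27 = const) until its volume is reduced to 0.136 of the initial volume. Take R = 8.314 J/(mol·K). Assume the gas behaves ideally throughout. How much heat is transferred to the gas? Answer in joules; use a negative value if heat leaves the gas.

-2580 J

n = P₁V₁/(RT₁) = 160×18.8/(8.314×570) = 0.635 mol.
Polytropic n=1.27: T₂ = T₁(V₁/V₂)^(n−1) = 570×(7.35)^0.27 = 977 K; P₂ = P₁(V₁/V₂)^n = 2020 kPa.
W = (P₁V₁−P₂V₂)/(n−1) = (160×18.8−2020×2.56)/0.27 = -7950 J.
ΔU = nCvΔT = 0.635×20.8×(977−570) = 5370 J.
Q = ΔU + W = -2580 J.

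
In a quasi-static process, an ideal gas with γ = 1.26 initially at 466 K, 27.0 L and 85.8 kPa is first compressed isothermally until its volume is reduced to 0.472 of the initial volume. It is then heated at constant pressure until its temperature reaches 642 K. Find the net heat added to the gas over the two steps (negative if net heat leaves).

n = P₁V₁/(RT₁) = 85.8×27.0/(8.314×466) = 0.598 mol.
Step 1 — Isothermal: T stays 466 K; PV = const ⇒ V₂ = 12.7 L, P₂ = 182 kPa.
ΔU = 0 (ideal gas, T constant).
W = nRT ln(V₂/V₁) = 0.598×8.314×466×ln(0.472) = -1740 J.
Q = ΔU + W = -1740 J.
State after step 1: P = 182 kPa, V = 12.7 L, T = 466 K.
Step 2 — Isobaric: P stays 182 kPa; V/T = const ⇒ T₂ = 642 K, V₂ = 17.6 L.
W = PΔV = 182×(17.6−12.7) kPa·L = 875 J.
ΔU = nCvΔT = 0.598×32.0×(642−466) = 3370 J.
Q = ΔU + W = nCpΔT = 4240 J.
Net over both steps: W = -864 J, Q = 2500 J, ΔU = 3370 J.

2500 J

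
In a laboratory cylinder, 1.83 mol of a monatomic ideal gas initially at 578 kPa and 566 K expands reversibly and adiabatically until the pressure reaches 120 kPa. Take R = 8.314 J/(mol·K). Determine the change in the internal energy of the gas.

-6030 J

V₁ = nRT₁/P₁ = 1.83×8.314×566/578 = 14.9 L.
Adiabatic: T₂/T₁ = (P₂/P₁)^((γ−1)/γ) ⇒ T₂ = 566×(0.208)^0.400 = 302 K; V₂ = 38.3 L.
For an ideal gas ΔU = nCvΔT with Cv = (3/2)R = 12.5 J/(mol·K).
ΔU = 1.83×12.5×(302−566) = -6030 J.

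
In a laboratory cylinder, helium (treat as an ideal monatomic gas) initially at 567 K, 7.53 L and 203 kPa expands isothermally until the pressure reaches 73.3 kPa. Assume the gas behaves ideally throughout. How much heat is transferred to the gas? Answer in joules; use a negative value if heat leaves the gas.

n = P₁V₁/(RT₁) = 203×7.53/(8.314×567) = 0.324 mol.
Isothermal: T stays 567 K; PV = const ⇒ V₂ = 20.9 L, P₂ = 73.3 kPa.
ΔU = 0 (ideal gas, T constant).
W = nRT ln(V₂/V₁) = 0.324×8.314×567×ln(2.77) = 1560 J.
Q = ΔU + W = 1560 J.

1560 J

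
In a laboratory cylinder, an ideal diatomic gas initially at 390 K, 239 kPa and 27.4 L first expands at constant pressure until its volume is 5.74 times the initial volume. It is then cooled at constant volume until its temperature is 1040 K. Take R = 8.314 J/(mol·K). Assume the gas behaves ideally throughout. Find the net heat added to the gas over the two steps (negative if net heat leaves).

58300 J

n = P₁V₁/(RT₁) = 239×27.4/(8.314×390) = 2.02 mol.
Step 1 — Isobaric: P stays 239 kPa; V/T = const ⇒ T₂ = 2240 K, V₂ = 157 L.
W = PΔV = 239×(157−27.4) kPa·L = 31000 J.
ΔU = nCvΔT = 2.02×20.8×(2240−390) = 77600 J.
Q = ΔU + W = nCpΔT = 109000 J.
State after step 1: P = 239 kPa, V = 157 L, T = 2240 K.
Step 2 — Isochoric: V stays 157 L; P/T = const ⇒ T₂ = 1040 K, P₂ = 111 kPa.
W = 0 (no volume change).
ΔU = nCvΔT = 2.02×20.8×(1040−2240) = -50300 J.
Q = ΔU = -50300 J.
Net over both steps: W = 31000 J, Q = 58300 J, ΔU = 27300 J.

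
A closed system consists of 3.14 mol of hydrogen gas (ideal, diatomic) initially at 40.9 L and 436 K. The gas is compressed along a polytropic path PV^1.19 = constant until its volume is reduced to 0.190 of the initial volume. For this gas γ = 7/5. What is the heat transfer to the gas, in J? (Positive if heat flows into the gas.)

P₁ = nRT₁/V₁ = 3.14×8.314×436/40.9 = 278 kPa.
Polytropic n=1.19: T₂ = T₁(V₁/V₂)^(n−1) = 436×(5.26)^0.19 = 598 K; P₂ = P₁(V₁/V₂)^n = 2010 kPa.
W = (P₁V₁−P₂V₂)/(n−1) = (278×40.9−2010×7.77)/0.19 = -22200 J.
ΔU = nCvΔT = 3.14×20.8×(598−436) = 10600 J.
Q = ΔU + W = -11700 J.

-11700 J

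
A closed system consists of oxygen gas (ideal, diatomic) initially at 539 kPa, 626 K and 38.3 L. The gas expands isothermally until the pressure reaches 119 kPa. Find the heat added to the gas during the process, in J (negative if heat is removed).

n = P₁V₁/(RT₁) = 539×38.3/(8.314×626) = 3.97 mol.
Isothermal: T stays 626 K; PV = const ⇒ V₂ = 173 L, P₂ = 119 kPa.
ΔU = 0 (ideal gas, T constant).
W = nRT ln(V₂/V₁) = 3.97×8.314×626×ln(4.53) = 31200 J.
Q = ΔU + W = 31200 J.

31200 J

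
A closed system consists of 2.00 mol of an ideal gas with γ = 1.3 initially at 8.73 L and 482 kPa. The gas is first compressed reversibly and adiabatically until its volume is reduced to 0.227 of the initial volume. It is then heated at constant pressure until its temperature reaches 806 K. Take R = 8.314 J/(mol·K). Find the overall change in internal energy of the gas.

30600 J

T₁ = P₁V₁/(nR) = 482×8.73/(2.00×8.314) = 253 K.
Step 1 — Adiabatic: TV^(γ−1) = const ⇒ T₂ = 253×(4.41)^0.300 = 395 K; PV^γ = const ⇒ P₂ = 3310 kPa.
ΔU = nCvΔT = 2.00×27.7×(395−253) = 7860 J.
Q = 0 for an adiabatic process, so W = −ΔU = -7860 J.
State after step 1: P = 3310 kPa, V = 1.98 L, T = 395 K.
Step 2 — Isobaric: P stays 3310 kPa; V/T = const ⇒ T₂ = 806 K, V₂ = 4.05 L.
W = PΔV = 3310×(4.05−1.98) kPa·L = 6840 J.
ΔU = nCvΔT = 2.00×27.7×(806−395) = 22800 J.
Q = ΔU + W = nCpΔT = 29600 J.
Net over both steps: W = -1020 J, Q = 29600 J, ΔU = 30600 J.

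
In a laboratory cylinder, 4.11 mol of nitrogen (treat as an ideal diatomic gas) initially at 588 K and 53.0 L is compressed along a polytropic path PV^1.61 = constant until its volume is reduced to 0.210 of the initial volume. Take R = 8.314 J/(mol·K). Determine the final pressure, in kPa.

4680 kPa

P₁ = nRT₁/V₁ = 4.11×8.314×588/53.0 = 379 kPa.
Polytropic n=1.61: T₂ = T₁(V₁/V₂)^(n−1) = 588×(4.76)^0.61 = 1520 K; P₂ = P₁(V₁/V₂)^n = 4680 kPa.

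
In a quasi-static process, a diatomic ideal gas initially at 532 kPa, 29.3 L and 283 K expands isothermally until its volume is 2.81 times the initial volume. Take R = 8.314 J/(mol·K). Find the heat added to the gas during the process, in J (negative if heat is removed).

16100 J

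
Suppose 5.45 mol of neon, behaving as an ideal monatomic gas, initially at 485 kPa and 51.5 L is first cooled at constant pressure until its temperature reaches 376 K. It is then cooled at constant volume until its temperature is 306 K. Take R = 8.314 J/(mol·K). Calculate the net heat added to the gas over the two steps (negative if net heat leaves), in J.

T₁ = P₁V₁/(nR) = 485×51.5/(5.45×8.314) = 551 K.
Step 1 — Isobaric: P stays 485 kPa; V/T = const ⇒ T₂ = 376 K, V₂ = 35.1 L.
W = PΔV = 485×(35.1−51.5) kPa·L = -7940 J.
ΔU = nCvΔT = 5.45×12.5×(376−551) = -11900 J.
Q = ΔU + W = nCpΔT = -19900 J.
State after step 1: P = 485 kPa, V = 35.1 L, T = 376 K.
Step 2 — Isochoric: V stays 35.1 L; P/T = const ⇒ T₂ = 306 K, P₂ = 395 kPa.
W = 0 (no volume change).
ΔU = nCvΔT = 5.45×12.5×(306−376) = -4760 J.
Q = ΔU = -4760 J.
Net over both steps: W = -7940 J, Q = -24600 J, ΔU = -16700 J.

-24600 J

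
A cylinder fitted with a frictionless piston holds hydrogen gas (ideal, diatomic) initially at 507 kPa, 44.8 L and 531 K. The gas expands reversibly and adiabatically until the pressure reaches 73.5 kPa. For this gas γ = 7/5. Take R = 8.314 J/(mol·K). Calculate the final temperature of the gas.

306 K

Adiabatic: T₂/T₁ = (P₂/P₁)^((γ−1)/γ) ⇒ T₂ = 531×(0.145)^0.286 = 306 K; V₂ = 178 L.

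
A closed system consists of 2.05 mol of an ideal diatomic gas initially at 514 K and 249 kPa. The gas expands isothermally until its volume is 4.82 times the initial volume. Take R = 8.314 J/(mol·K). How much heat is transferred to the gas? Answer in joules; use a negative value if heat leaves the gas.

13800 J

V₁ = nRT₁/P₁ = 2.05×8.314×514/249 = 35.2 L.
Isothermal: T stays 514 K; PV = const ⇒ V₂ = 170 L, P₂ = 51.7 kPa.
ΔU = 0 (ideal gas, T constant).
W = nRT ln(V₂/V₁) = 2.05×8.314×514×ln(4.82) = 13800 J.
Q = ΔU + W = 13800 J.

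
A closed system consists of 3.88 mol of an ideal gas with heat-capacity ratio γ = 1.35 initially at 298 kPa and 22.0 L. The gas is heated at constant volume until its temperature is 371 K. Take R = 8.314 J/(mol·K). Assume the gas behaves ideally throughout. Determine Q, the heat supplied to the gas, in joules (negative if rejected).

T₁ = P₁V₁/(nR) = 298×22.0/(3.88×8.314) = 203 K.
Isochoric: V stays 22.0 L; P/T = const ⇒ T₂ = 371 K, P₂ = 544 kPa.
W = 0 (no volume change).
ΔU = nCvΔT = 3.88×23.8×(371−203) = 15500 J.
Q = ΔU = 15500 J.

15500 J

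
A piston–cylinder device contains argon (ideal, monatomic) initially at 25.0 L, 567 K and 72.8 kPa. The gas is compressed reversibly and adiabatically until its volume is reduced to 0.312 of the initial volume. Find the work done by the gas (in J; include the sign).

n = P₁V₁/(RT₁) = 72.8×25.0/(8.314×567) = 0.386 mol.
Adiabatic: TV^(γ−1) = const ⇒ T₂ = 567×(3.21)^0.667 = 1230 K; PV^γ = const ⇒ P₂ = 507 kPa.
ΔU = nCvΔT = 0.386×12.5×(1230−567) = 3200 J.
Q = 0 for an adiabatic process, so W = −ΔU = -3200 J.

-3200 J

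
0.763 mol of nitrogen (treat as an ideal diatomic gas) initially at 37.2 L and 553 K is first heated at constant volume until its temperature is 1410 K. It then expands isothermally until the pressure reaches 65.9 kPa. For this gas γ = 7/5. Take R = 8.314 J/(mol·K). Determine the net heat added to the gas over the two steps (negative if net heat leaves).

25200 J

P₁ = nRT₁/V₁ = 0.763×8.314×553/37.2 = 94.3 kPa.
Step 1 — Isochoric: V stays 37.2 L; P/T = const ⇒ T₂ = 1410 K, P₂ = 240 kPa.
W = 0 (no volume change).
ΔU = nCvΔT = 0.763×20.8×(1410−553) = 13600 J.
Q = ΔU = 13600 J.
State after step 1: P = 240 kPa, V = 37.2 L, T = 1410 K.
Step 2 — Isothermal: T stays 1410 K; PV = const ⇒ V₂ = 136 L, P₂ = 65.9 kPa.
ΔU = 0 (ideal gas, T constant).
W = nRT ln(V₂/V₁) = 0.763×8.314×1410×ln(3.65) = 11600 J.
Q = ΔU + W = 11600 J.
Net over both steps: W = 11600 J, Q = 25200 J, ΔU = 13600 J.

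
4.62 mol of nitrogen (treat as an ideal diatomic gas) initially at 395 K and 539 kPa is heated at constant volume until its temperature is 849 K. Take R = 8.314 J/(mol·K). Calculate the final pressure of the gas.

1160 kPa

V₁ = nRT₁/P₁ = 4.62×8.314×395/539 = 28.1 L.
Isochoric: V stays 28.1 L; P/T = const ⇒ T₂ = 849 K, P₂ = 1160 kPa.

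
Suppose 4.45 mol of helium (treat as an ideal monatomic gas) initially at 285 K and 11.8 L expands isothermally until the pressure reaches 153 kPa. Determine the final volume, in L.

P₁ = nRT₁/V₁ = 4.45×8.314×285/11.8 = 894 kPa.
Isothermal: T stays 285 K; PV = const ⇒ V₂ = 68.9 L, P₂ = 153 kPa.

68.9 L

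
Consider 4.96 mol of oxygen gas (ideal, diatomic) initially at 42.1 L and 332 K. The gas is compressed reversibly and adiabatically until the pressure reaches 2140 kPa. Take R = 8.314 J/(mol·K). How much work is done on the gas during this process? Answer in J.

P₁ = nRT₁/V₁ = 4.96×8.314×332/42.1 = 325 kPa.
Adiabatic: T₂/T₁ = (P₂/P₁)^((γ−1)/γ) ⇒ T₂ = 332×(6.58)^0.286 = 569 K; V₂ = 11.0 L.
ΔU = nCvΔT = 4.96×20.8×(569−332) = 24400 J.
Q = 0 for an adiabatic process, so W = −ΔU = -24400 J.
Work done on the gas = −W_by = 24400 J.

24400 J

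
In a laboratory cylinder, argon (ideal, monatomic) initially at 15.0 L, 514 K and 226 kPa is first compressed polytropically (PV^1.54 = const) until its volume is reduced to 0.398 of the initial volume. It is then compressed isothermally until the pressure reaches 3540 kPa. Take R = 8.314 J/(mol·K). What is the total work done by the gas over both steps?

n = P₁V₁/(RT₁) = 226×15.0/(8.314×514) = 0.793 mol.
Step 1 — Polytropic n=1.54: T₂ = T₁(V₁/V₂)^(n−1) = 514×(2.51)^0.54 = 845 K; P₂ = P₁(V₁/V₂)^n = 934 kPa.
W = (P₁V₁−P₂V₂)/(n−1) = (226×15.0−934×5.97)/0.54 = -4050 J.
ΔU = nCvΔT = 0.793×12.5×(845−514) = 3280 J.
Q = ΔU + W = -769 J.
State after step 1: P = 934 kPa, V = 5.97 L, T = 845 K.
Step 2 — Isothermal: T stays 845 K; PV = const ⇒ V₂ = 1.57 L, P₂ = 3540 kPa.
ΔU = 0 (ideal gas, T constant).
W = nRT ln(V₂/V₁) = 0.793×8.314×845×ln(0.264) = -7430 J.
Q = ΔU + W = -7430 J.
Net over both steps: W = -11500 J, Q = -8200 J, ΔU = 3280 J.

-11500 J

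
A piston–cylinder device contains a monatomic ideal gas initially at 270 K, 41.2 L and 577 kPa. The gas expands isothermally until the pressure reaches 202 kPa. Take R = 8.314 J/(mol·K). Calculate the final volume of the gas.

118 L

Isothermal: T stays 270 K; PV = const ⇒ V₂ = 118 L, P₂ = 202 kPa.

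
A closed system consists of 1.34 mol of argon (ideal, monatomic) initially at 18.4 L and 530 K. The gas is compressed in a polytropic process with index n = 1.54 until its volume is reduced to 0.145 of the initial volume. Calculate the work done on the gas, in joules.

20100 J

P₁ = nRT₁/V₁ = 1.34×8.314×530/18.4 = 321 kPa.
Polytropic n=1.54: T₂ = T₁(V₁/V₂)^(n−1) = 530×(6.90)^0.54 = 1500 K; P₂ = P₁(V₁/V₂)^n = 6280 kPa.
W = (P₁V₁−P₂V₂)/(n−1) = (321×18.4−6280×2.67)/0.54 = -20100 J.
Work done on the gas = −W_by = 20100 J.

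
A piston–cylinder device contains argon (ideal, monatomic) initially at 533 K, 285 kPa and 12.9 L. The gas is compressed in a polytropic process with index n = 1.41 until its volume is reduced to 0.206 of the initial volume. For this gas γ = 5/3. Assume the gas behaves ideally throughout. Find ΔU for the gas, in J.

n = P₁V₁/(RT₁) = 285×12.9/(8.314×533) = 0.830 mol.
Polytropic n=1.41: T₂ = T₁(V₁/V₂)^(n−1) = 533×(4.85)^0.41 = 1020 K; P₂ = P₁(V₁/V₂)^n = 2640 kPa.
For an ideal gas ΔU = nCvΔT with Cv = (3/2)R = 12.5 J/(mol·K).
ΔU = 0.830×12.5×(1020−533) = 5030 J.

5030 J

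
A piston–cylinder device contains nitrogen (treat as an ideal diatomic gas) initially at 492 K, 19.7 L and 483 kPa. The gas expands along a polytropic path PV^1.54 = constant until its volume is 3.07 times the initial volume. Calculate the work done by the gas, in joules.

n = P₁V₁/(RT₁) = 483×19.7/(8.314×492) = 2.33 mol.
Polytropic n=1.54: T₂ = T₁(V₁/V₂)^(n−1) = 492×(0.326)^0.54 = 268 K; P₂ = P₁(V₁/V₂)^n = 85.9 kPa.
W = (P₁V₁−P₂V₂)/(n−1) = (483×19.7−85.9×60.5)/0.54 = 8010 J.

8010 J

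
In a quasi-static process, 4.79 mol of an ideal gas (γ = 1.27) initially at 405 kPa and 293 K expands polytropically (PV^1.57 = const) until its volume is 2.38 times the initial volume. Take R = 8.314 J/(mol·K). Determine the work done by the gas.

7980 J

V₁ = nRT₁/P₁ = 4.79×8.314×293/405 = 28.8 L.
Polytropic n=1.57: T₂ = T₁(V₁/V₂)^(n−1) = 293×(0.420)^0.57 = 179 K; P₂ = P₁(V₁/V₂)^n = 104 kPa.
W = (P₁V₁−P₂V₂)/(n−1) = (405×28.8−104×68.6)/0.57 = 7980 J.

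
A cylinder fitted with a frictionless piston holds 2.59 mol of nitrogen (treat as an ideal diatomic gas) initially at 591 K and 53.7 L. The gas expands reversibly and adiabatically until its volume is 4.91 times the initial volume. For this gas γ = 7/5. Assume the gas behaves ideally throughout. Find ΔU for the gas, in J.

P₁ = nRT₁/V₁ = 2.59×8.314×591/53.7 = 237 kPa.
Adiabatic: TV^(γ−1) = const ⇒ T₂ = 591×(0.204)^0.400 = 313 K; PV^γ = const ⇒ P₂ = 25.5 kPa.
For an ideal gas ΔU = nCvΔT with Cv = (5/2)R = 20.8 J/(mol·K).
ΔU = 2.59×20.8×(313−591) = -15000 J.

-15000 J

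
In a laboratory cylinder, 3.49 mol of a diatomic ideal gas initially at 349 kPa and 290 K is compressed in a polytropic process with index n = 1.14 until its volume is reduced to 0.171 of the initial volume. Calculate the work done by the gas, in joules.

-16900 J

V₁ = nRT₁/P₁ = 3.49×8.314×290/349 = 24.1 L.
Polytropic n=1.14: T₂ = T₁(V₁/V₂)^(n−1) = 290×(5.85)^0.14 = 371 K; P₂ = P₁(V₁/V₂)^n = 2610 kPa.
W = (P₁V₁−P₂V₂)/(n−1) = (349×24.1−2610×4.12)/0.14 = -16900 J.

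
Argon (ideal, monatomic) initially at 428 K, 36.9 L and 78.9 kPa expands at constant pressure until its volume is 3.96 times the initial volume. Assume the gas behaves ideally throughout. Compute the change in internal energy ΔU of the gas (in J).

n = P₁V₁/(RT₁) = 78.9×36.9/(8.314×428) = 0.818 mol.
Isobaric: P stays 78.9 kPa; V/T = const ⇒ T₂ = 1690 K, V₂ = 146 L.
For an ideal gas ΔU = nCvΔT with Cv = (3/2)R = 12.5 J/(mol·K).
ΔU = 0.818×12.5×(1690−428) = 12900 J.

12900 J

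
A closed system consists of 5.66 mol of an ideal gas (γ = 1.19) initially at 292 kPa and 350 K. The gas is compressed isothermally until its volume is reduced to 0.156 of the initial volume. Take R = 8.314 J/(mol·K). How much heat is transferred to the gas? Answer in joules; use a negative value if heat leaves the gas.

V₁ = nRT₁/P₁ = 5.66×8.314×350/292 = 56.4 L.
Isothermal: T stays 350 K; PV = const ⇒ V₂ = 8.80 L, P₂ = 1870 kPa.
ΔU = 0 (ideal gas, T constant).
W = nRT ln(V₂/V₁) = 5.66×8.314×350×ln(0.156) = -30600 J.
Q = ΔU + W = -30600 J.

-30600 J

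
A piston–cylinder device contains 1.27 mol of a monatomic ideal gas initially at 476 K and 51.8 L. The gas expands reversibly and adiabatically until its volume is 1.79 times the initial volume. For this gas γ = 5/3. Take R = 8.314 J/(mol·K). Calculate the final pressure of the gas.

36.8 kPa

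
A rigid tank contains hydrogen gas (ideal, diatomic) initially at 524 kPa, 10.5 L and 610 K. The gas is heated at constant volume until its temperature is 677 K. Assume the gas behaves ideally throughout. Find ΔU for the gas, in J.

1510 J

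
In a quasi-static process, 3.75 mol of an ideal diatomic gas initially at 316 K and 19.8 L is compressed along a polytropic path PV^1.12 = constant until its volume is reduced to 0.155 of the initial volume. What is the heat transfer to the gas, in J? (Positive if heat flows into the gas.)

-14400 J

P₁ = nRT₁/V₁ = 3.75×8.314×316/19.8 = 498 kPa.
Polytropic n=1.12: T₂ = T₁(V₁/V₂)^(n−1) = 316×(6.45)^0.12 = 395 K; P₂ = P₁(V₁/V₂)^n = 4020 kPa.
W = (P₁V₁−P₂V₂)/(n−1) = (498×19.8−4020×3.07)/0.12 = -20600 J.
ΔU = nCvΔT = 3.75×20.8×(395−316) = 6180 J.
Q = ΔU + W = -14400 J.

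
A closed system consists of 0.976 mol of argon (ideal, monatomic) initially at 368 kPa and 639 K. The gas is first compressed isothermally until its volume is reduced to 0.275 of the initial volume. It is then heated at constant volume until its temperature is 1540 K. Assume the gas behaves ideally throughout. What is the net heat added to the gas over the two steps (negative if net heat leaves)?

V₁ = nRT₁/P₁ = 0.976×8.314×639/368 = 14.1 L.
Step 1 — Isothermal: T stays 639 K; PV = const ⇒ V₂ = 3.87 L, P₂ = 1340 kPa.
ΔU = 0 (ideal gas, T constant).
W = nRT ln(V₂/V₁) = 0.976×8.314×639×ln(0.275) = -6690 J.
Q = ΔU + W = -6690 J.
State after step 1: P = 1340 kPa, V = 3.87 L, T = 639 K.
Step 2 — Isochoric: V stays 3.87 L; P/T = const ⇒ T₂ = 1540 K, P₂ = 3230 kPa.
W = 0 (no volume change).
ΔU = nCvΔT = 0.976×12.5×(1540−639) = 11000 J.
Q = ΔU = 11000 J.
Net over both steps: W = -6690 J, Q = 4270 J, ΔU = 11000 J.

4270 J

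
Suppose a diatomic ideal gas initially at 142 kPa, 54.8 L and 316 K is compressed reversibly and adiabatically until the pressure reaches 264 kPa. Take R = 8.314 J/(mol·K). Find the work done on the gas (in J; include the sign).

3770 J

n = P₁V₁/(RT₁) = 142×54.8/(8.314×316) = 2.96 mol.
Adiabatic: T₂/T₁ = (P₂/P₁)^((γ−1)/γ) ⇒ T₂ = 316×(1.86)^0.286 = 377 K; V₂ = 35.2 L.
ΔU = nCvΔT = 2.96×20.8×(377−316) = 3770 J.
Q = 0 for an adiabatic process, so W = −ΔU = -3770 J.
Work done on the gas = −W_by = 3770 J.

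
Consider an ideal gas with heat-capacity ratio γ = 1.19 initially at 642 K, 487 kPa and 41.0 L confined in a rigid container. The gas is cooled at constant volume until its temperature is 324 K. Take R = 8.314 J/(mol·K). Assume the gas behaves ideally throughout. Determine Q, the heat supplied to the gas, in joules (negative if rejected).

-52100 J

n = P₁V₁/(RT₁) = 487×41.0/(8.314×642) = 3.74 mol.
Isochoric: V stays 41.0 L; P/T = const ⇒ T₂ = 324 K, P₂ = 246 kPa.
W = 0 (no volume change).
ΔU = nCvΔT = 3.74×43.8×(324−642) = -52100 J.
Q = ΔU = -52100 J.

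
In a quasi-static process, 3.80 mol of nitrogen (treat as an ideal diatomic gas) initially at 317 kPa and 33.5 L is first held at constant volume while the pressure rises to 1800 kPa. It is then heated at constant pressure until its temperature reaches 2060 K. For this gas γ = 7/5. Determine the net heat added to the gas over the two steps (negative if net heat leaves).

141000 J

T₁ = P₁V₁/(nR) = 317×33.5/(3.80×8.314) = 336 K.
Step 1 — Isochoric: V stays 33.5 L; P/T = const ⇒ T₂ = 1910 K, P₂ = 1800 kPa.
W = 0 (no volume change).
ΔU = nCvΔT = 3.80×20.8×(1910−336) = 124000 J.
Q = ΔU = 124000 J.
State after step 1: P = 1800 kPa, V = 33.5 L, T = 1910 K.
Step 2 — Isobaric: P stays 1800 kPa; V/T = const ⇒ T₂ = 2060 K, V₂ = 36.2 L.
W = PΔV = 1800×(36.2−33.5) kPa·L = 4780 J.
ΔU = nCvΔT = 3.80×20.8×(2060−1910) = 12000 J.
Q = ΔU + W = nCpΔT = 16700 J.
Net over both steps: W = 4780 J, Q = 141000 J, ΔU = 136000 J.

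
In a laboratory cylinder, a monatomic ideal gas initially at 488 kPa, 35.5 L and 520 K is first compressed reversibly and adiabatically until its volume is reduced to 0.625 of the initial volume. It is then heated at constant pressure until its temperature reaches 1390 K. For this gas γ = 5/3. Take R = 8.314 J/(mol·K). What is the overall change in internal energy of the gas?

43500 J

n = P₁V₁/(RT₁) = 488×35.5/(8.314×520) = 4.01 mol.
Step 1 — Adiabatic: TV^(γ−1) = const ⇒ T₂ = 520×(1.60)^0.667 = 711 K; PV^γ = const ⇒ P₂ = 1070 kPa.
ΔU = nCvΔT = 4.01×12.5×(711−520) = 9560 J.
Q = 0 for an adiabatic process, so W = −ΔU = -9560 J.
State after step 1: P = 1070 kPa, V = 22.2 L, T = 711 K.
Step 2 — Isobaric: P stays 1070 kPa; V/T = const ⇒ T₂ = 1390 K, V₂ = 43.4 L.
W = PΔV = 1070×(43.4−22.2) kPa·L = 22600 J.
ΔU = nCvΔT = 4.01×12.5×(1390−711) = 33900 J.
Q = ΔU + W = nCpΔT = 56500 J.
Net over both steps: W = 13000 J, Q = 56500 J, ΔU = 43500 J.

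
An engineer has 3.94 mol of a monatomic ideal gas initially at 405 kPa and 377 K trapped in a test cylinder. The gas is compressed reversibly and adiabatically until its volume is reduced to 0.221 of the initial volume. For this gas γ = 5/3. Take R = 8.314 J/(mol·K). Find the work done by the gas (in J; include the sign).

V₁ = nRT₁/P₁ = 3.94×8.314×377/405 = 30.5 L.
Adiabatic: TV^(γ−1) = const ⇒ T₂ = 377×(4.52)^0.667 = 1030 K; PV^γ = const ⇒ P₂ = 5010 kPa.
ΔU = nCvΔT = 3.94×12.5×(1030−377) = 32200 J.
Q = 0 for an adiabatic process, so W = −ΔU = -32200 J.

-32200 J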